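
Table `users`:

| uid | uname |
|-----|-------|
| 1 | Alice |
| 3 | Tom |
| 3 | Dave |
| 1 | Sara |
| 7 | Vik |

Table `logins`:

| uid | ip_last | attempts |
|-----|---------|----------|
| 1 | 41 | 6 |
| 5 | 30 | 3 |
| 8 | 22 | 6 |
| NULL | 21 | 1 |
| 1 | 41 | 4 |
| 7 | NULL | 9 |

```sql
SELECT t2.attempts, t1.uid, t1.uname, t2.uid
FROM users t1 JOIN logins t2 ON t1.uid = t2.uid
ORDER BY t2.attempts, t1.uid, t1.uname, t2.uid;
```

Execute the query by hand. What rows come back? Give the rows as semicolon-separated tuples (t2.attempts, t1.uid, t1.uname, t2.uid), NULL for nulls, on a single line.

(4, 1, Alice, 1); (4, 1, Sara, 1); (6, 1, Alice, 1); (6, 1, Sara, 1); (9, 7, Vik, 7)

INNER JOIN keeps only pairs where the ON condition holds.
Matching on t1.uid = t2.uid. A NULL in a compared column never satisfies the condition.
Matched pairs: 5.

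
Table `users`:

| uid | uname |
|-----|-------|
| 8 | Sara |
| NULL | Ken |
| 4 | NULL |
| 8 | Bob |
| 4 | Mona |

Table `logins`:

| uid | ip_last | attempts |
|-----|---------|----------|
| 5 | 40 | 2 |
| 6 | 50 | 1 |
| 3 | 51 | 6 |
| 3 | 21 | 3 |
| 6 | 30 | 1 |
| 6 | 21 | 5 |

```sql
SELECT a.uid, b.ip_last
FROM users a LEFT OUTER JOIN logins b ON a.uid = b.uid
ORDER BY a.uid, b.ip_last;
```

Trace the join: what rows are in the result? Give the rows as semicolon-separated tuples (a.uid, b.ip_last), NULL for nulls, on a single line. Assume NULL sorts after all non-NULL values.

(4, NULL); (4, NULL); (8, NULL); (8, NULL); (NULL, NULL)

LEFT JOIN keeps every row from `users`; unmatched rows get NULL for `logins`'s columns.
Matching on a.uid = b.uid. A NULL in a compared column never satisfies the condition.
Matched pairs: 0; unmatched a rows kept: 5.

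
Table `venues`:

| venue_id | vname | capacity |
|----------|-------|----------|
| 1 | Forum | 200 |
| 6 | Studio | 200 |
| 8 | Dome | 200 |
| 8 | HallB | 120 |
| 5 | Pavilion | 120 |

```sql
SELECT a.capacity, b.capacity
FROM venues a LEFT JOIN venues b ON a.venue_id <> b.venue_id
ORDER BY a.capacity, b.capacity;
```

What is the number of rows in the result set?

LEFT JOIN keeps every row from `venues a`; unmatched rows get NULL for `venues b`'s columns.
Matching on a.venue_id <> b.venue_id.
- a row (venue_id=1): matches 4 b row(s) → 4 output row(s).
- a row (venue_id=6): matches 4 b row(s) → 4 output row(s).
- a row (venue_id=8): matches 3 b row(s) → 3 output row(s).
- a row (venue_id=8): matches 3 b row(s) → 3 output row(s).
- a row (venue_id=5): matches 4 b row(s) → 4 output row(s).
Total: 18 rows.

18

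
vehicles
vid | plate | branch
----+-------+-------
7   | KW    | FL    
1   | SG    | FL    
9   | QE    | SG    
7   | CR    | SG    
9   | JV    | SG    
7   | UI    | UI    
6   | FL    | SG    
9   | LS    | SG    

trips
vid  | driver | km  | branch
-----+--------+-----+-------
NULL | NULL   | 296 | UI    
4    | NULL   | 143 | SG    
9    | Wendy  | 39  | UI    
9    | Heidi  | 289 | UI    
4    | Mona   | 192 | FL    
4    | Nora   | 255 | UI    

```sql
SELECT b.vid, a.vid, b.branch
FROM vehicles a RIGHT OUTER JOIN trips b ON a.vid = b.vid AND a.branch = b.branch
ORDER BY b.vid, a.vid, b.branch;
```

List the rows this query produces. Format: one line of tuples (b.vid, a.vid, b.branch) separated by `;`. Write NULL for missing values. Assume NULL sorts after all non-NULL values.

RIGHT JOIN keeps every row from `trips`; unmatched rows get NULL for `vehicles`'s columns.
Matching on a.vid = b.vid AND a.branch = b.branch. A NULL in a compared column never satisfies the condition.
Matched pairs: 0; unmatched b rows kept: 6.

(4, NULL, FL); (4, NULL, SG); (4, NULL, UI); (9, NULL, UI); (9, NULL, UI); (NULL, NULL, UI)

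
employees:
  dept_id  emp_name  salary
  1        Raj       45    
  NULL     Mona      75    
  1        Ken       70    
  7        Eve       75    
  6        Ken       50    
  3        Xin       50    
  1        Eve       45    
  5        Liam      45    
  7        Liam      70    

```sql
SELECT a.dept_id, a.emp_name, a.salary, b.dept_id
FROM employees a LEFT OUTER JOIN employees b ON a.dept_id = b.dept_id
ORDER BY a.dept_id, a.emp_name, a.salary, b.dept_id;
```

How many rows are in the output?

LEFT JOIN keeps every row from `employees a`; unmatched rows get NULL for `employees b`'s columns.
Matching on a.dept_id = b.dept_id. A NULL in a compared column never satisfies the condition.
- dept_id=1: 3 matching b row(s), so 3 row(s) emitted.
- dept_id=NULL: no b row matches, row kept with b columns NULL.
- dept_id=1: 3 matching b row(s), so 3 row(s) emitted.
- dept_id=7: 2 matching b row(s), so 2 row(s) emitted.
- dept_id=6: 1 matching b row(s), so 1 row(s) emitted.
- dept_id=3: 1 matching b row(s), so 1 row(s) emitted.
- dept_id=1: 3 matching b row(s), so 3 row(s) emitted.
- dept_id=5: 1 matching b row(s), so 1 row(s) emitted.
- dept_id=7: 2 matching b row(s), so 2 row(s) emitted.
Total: 16 matched + 1 padded = 17 rows.

17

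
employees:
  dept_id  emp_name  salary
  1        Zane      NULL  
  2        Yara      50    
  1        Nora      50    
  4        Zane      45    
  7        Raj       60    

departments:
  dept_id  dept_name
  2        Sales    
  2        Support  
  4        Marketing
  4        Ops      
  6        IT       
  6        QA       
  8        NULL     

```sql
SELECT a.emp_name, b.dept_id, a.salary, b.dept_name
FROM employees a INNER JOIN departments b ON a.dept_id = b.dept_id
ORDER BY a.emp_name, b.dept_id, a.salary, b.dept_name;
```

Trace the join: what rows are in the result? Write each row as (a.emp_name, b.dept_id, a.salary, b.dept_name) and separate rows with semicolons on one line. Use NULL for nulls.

INNER JOIN keeps only pairs where the ON condition holds.
Matching on a.dept_id = b.dept_id.
- dept_id=1: no matching b row, dropped.
- dept_id=2: 2 matching b row(s), so 2 row(s) emitted.
- dept_id=1: no matching b row, dropped.
- dept_id=4: 2 matching b row(s), so 2 row(s) emitted.
- dept_id=7: no matching b row, dropped.
After projecting and ordering:
a.emp_name | b.dept_id | a.salary | b.dept_name
Yara | 2 | 50 | Sales
Yara | 2 | 50 | Support
Zane | 4 | 45 | Marketing
Zane | 4 | 45 | Ops

(Yara, 2, 50, Sales); (Yara, 2, 50, Support); (Zane, 4, 45, Marketing); (Zane, 4, 45, Ops)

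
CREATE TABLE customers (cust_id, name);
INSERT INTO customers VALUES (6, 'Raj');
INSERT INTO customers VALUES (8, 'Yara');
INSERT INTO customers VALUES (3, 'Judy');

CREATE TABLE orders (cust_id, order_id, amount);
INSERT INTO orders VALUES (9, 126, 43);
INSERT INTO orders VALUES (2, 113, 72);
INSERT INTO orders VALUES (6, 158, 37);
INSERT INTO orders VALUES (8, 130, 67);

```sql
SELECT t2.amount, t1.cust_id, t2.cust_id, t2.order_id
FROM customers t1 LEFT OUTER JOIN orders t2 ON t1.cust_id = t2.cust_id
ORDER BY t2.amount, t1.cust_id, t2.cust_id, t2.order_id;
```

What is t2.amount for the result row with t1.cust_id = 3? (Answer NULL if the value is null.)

NULL

LEFT JOIN keeps every row from `customers`; unmatched rows get NULL for `orders`'s columns.
Matching on t1.cust_id = t2.cust_id.
- cust_id=6: 1 matching t2 row(s), so 1 row(s) emitted.
- cust_id=8: 1 matching t2 row(s), so 1 row(s) emitted.
- cust_id=3: no t2 row matches, row kept with t2 columns NULL.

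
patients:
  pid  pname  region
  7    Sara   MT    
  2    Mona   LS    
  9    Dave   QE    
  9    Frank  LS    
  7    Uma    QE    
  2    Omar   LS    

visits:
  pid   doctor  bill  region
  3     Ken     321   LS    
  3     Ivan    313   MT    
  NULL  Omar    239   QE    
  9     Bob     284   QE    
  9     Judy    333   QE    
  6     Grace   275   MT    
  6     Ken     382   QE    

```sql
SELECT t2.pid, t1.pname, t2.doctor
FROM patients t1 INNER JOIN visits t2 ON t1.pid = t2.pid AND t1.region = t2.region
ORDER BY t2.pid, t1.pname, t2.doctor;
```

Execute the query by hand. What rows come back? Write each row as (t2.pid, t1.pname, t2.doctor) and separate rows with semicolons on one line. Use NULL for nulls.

(9, Dave, Bob); (9, Dave, Judy)

INNER JOIN keeps only pairs where the ON condition holds.
Matching on t1.pid = t2.pid AND t1.region = t2.region. A NULL in a compared column never satisfies the condition.
- t1 (pid=7, region=MT) has no partner → excluded.
- t1 (pid=2, region=LS) has no partner → excluded.
- t1 (pid=9, region=QE) pairs with 2 row(s) of t2.
- t1 (pid=9, region=LS) has no partner → excluded.
- t1 (pid=7, region=QE) has no partner → excluded.
- t1 (pid=2, region=LS) has no partner → excluded.
After projecting and ordering:
t2.pid | t1.pname | t2.doctor
9 | Dave | Bob
9 | Dave | Judy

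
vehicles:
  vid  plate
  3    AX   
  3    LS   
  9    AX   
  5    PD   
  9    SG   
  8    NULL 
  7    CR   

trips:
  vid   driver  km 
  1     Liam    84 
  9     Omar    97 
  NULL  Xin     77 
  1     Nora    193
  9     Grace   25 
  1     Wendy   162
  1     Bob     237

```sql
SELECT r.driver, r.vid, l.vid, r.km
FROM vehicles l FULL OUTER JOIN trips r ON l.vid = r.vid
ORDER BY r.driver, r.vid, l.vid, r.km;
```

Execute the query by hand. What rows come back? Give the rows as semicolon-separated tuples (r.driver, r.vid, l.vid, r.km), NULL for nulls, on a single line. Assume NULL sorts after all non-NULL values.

FULL OUTER JOIN keeps every row from both sides; unmatched rows get NULL for the other side's columns.
Matching on l.vid = r.vid. A NULL in a compared column never satisfies the condition.
- l[0] vid=3 → no match; kept with NULLs on the r side.
- l[1] vid=3 → no match; kept with NULLs on the r side.
- l[2] vid=9 → 2 match(es) in r → 2 row(s).
- l[3] vid=5 → no match; kept with NULLs on the r side.
- l[4] vid=9 → 2 match(es) in r → 2 row(s).
- l[5] vid=8 → no match; kept with NULLs on the r side.
- l[6] vid=7 → no match; kept with NULLs on the r side.
- 5 row(s) from r found no l partner → padded with NULL.

(Bob, 1, NULL, 237); (Grace, 9, 9, 25); (Grace, 9, 9, 25); (Liam, 1, NULL, 84); (Nora, 1, NULL, 193); (Omar, 9, 9, 97); (Omar, 9, 9, 97); (Wendy, 1, NULL, 162); (Xin, NULL, NULL, 77); (NULL, NULL, 3, NULL); (NULL, NULL, 3, NULL); (NULL, NULL, 5, NULL); (NULL, NULL, 7, NULL); (NULL, NULL, 8, NULL)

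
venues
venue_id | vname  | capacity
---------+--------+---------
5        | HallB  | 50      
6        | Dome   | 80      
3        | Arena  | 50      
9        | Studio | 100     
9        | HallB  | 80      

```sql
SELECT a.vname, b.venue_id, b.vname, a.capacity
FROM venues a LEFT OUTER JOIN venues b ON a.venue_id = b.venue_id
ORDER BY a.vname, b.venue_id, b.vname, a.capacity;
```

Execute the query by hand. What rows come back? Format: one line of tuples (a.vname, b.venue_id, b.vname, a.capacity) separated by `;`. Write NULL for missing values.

(Arena, 3, Arena, 50); (Dome, 6, Dome, 80); (HallB, 5, HallB, 50); (HallB, 9, HallB, 80); (HallB, 9, Studio, 80); (Studio, 9, HallB, 100); (Studio, 9, Studio, 100)

LEFT JOIN keeps every row from `venues a`; unmatched rows get NULL for `venues b`'s columns.
Matching on a.venue_id = b.venue_id.
Matched pairs: 7; unmatched a rows kept: 0.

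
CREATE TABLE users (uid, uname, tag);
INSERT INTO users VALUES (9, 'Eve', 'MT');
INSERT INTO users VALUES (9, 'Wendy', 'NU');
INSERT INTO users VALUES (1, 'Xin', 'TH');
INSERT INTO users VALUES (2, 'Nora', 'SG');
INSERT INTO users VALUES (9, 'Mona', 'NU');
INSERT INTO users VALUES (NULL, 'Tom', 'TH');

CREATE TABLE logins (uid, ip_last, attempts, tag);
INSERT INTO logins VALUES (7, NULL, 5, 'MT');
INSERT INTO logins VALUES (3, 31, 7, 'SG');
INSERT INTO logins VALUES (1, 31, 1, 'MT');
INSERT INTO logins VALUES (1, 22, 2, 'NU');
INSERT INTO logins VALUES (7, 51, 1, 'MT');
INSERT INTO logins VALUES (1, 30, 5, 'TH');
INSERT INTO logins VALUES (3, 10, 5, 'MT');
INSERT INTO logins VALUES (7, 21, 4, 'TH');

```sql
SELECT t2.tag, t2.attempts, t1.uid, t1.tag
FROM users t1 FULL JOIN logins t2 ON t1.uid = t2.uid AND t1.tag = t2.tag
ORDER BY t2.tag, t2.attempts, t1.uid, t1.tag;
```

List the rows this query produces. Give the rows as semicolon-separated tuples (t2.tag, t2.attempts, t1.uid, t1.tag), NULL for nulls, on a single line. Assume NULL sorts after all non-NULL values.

FULL OUTER JOIN keeps every row from both sides; unmatched rows get NULL for the other side's columns.
Matching on t1.uid = t2.uid AND t1.tag = t2.tag. A NULL in a compared column never satisfies the condition.
Matched pairs: 1; unmatched t1 rows kept: 5; unmatched t2 rows kept: 7.

(MT, 1, NULL, NULL); (MT, 1, NULL, NULL); (MT, 5, NULL, NULL); (MT, 5, NULL, NULL); (NU, 2, NULL, NULL); (SG, 7, NULL, NULL); (TH, 4, NULL, NULL); (TH, 5, 1, TH); (NULL, NULL, 2, SG); (NULL, NULL, 9, MT); (NULL, NULL, 9, NU); (NULL, NULL, 9, NU); (NULL, NULL, NULL, TH)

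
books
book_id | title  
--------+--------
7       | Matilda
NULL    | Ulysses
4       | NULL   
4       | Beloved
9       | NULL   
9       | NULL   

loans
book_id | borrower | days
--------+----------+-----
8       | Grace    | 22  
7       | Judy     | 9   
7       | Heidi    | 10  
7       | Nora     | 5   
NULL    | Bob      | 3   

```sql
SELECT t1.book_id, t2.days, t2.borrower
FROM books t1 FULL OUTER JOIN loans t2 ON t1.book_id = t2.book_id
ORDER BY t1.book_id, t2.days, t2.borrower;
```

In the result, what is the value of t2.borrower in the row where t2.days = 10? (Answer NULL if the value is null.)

FULL OUTER JOIN keeps every row from both sides; unmatched rows get NULL for the other side's columns.
Matching on t1.book_id = t2.book_id. A NULL in a compared column never satisfies the condition.
- t1 row (book_id=7): matches 3 t2 row(s) → 3 output row(s).
- t1 row (book_id=NULL): no match → kept, t2 columns NULL.
- t1 row (book_id=4): no match → kept, t2 columns NULL.
- t1 row (book_id=4): no match → kept, t2 columns NULL.
- t1 row (book_id=9): no match → kept, t2 columns NULL.
- t1 row (book_id=9): no match → kept, t2 columns NULL.
- plus 2 unmatched t2 row(s), each kept with NULL t1 columns.

Heidi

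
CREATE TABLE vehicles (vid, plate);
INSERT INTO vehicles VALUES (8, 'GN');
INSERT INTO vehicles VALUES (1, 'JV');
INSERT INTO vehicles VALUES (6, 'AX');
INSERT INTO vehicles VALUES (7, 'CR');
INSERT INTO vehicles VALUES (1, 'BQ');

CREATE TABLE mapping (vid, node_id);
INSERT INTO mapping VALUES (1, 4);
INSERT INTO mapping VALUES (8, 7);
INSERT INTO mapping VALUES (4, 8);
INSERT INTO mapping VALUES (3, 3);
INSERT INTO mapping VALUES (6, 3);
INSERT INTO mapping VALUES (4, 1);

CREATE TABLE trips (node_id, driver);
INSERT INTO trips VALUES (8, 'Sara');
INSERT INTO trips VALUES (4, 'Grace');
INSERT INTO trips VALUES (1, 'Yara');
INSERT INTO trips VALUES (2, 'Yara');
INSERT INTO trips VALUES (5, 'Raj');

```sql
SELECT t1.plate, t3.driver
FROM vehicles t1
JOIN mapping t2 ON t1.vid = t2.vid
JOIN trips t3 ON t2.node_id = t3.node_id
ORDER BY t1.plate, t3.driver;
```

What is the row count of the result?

Evaluate left to right. First `vehicles t1 INNER JOIN mapping t2` on vid: 4 row(s).
Then INNER JOIN `trips t3` on node_id: keep only rows whose t2.node_id appears in t3.
Result: 2 row(s).

2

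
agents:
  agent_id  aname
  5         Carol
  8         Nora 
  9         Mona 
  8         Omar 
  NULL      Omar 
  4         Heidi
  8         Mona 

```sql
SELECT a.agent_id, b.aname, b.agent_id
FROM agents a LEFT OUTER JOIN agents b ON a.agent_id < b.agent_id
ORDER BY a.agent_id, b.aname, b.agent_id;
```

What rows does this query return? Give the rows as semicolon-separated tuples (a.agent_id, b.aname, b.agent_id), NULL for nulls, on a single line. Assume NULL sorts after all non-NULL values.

LEFT JOIN keeps every row from `agents a`; unmatched rows get NULL for `agents b`'s columns.
Matching on a.agent_id < b.agent_id. A NULL in a compared column never satisfies the condition.
- a[0] agent_id=5 → 4 match(es) in b → 4 row(s).
- a[1] agent_id=8 → 1 match(es) in b → 1 row(s).
- a[2] agent_id=9 → no match; kept with NULLs on the b side.
- a[3] agent_id=8 → 1 match(es) in b → 1 row(s).
- a[4] agent_id=NULL → no match; kept with NULLs on the b side.
- a[5] agent_id=4 → 5 match(es) in b → 5 row(s).
- a[6] agent_id=8 → 1 match(es) in b → 1 row(s).

(4, Carol, 5); (4, Mona, 8); (4, Mona, 9); (4, Nora, 8); (4, Omar, 8); (5, Mona, 8); (5, Mona, 9); (5, Nora, 8); (5, Omar, 8); (8, Mona, 9); (8, Mona, 9); (8, Mona, 9); (9, NULL, NULL); (NULL, NULL, NULL)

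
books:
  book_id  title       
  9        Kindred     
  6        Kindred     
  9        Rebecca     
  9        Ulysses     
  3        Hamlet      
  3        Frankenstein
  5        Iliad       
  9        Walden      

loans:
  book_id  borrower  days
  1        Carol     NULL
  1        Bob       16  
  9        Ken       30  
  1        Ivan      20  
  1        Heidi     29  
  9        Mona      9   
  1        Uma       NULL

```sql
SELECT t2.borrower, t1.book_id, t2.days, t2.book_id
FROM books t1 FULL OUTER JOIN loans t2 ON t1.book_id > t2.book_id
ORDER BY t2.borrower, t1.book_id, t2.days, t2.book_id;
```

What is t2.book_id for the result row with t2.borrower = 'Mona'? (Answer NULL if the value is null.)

9

FULL OUTER JOIN keeps every row from both sides; unmatched rows get NULL for the other side's columns.
Matching on t1.book_id > t2.book_id.
- t1 (book_id=9) pairs with 5 row(s) of t2.
- t1 (book_id=6) pairs with 5 row(s) of t2.
- t1 (book_id=9) pairs with 5 row(s) of t2.
- t1 (book_id=9) pairs with 5 row(s) of t2.
- t1 (book_id=3) pairs with 5 row(s) of t2.
- t1 (book_id=3) pairs with 5 row(s) of t2.
- t1 (book_id=5) pairs with 5 row(s) of t2.
- t1 (book_id=9) pairs with 5 row(s) of t2.
- 2 row(s) from t2 found no t1 partner → padded with NULL.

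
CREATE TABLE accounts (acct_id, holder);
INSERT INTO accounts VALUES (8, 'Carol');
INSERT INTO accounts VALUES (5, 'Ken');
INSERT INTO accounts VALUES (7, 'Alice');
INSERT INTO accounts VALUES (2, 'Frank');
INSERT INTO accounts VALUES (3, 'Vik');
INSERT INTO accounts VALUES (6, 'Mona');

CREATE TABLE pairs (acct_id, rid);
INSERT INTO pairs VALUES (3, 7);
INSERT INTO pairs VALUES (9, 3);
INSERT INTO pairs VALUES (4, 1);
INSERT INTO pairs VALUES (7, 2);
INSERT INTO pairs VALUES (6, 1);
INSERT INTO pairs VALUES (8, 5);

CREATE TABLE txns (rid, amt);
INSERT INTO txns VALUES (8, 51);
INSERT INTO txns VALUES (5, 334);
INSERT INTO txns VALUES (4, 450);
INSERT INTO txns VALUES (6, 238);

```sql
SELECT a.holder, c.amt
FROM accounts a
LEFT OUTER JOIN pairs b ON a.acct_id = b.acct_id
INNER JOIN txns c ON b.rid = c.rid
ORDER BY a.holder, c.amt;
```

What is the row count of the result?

1

Step 1 — a LEFT JOIN b on acct_id → 6 row(s).
Then INNER JOIN `txns c` on rid: keep only rows whose b.rid appears in c.
Result: 1 row(s).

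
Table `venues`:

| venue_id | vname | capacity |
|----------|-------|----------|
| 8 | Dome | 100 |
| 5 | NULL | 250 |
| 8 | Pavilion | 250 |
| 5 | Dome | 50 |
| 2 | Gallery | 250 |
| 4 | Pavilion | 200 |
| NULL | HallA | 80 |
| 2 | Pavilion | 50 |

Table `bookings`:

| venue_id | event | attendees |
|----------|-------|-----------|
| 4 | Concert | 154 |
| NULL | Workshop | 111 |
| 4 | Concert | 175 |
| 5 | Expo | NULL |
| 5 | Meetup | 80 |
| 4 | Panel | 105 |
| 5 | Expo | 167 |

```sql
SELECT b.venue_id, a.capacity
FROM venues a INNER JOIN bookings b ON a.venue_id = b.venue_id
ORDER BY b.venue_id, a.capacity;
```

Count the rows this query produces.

INNER JOIN keeps only pairs where the ON condition holds.
Matching on a.venue_id = b.venue_id. A NULL in a compared column never satisfies the condition.
- venue_id=8: no matching b row, dropped.
- venue_id=5: 3 matching b row(s), so 3 row(s) emitted.
- venue_id=8: no matching b row, dropped.
- venue_id=5: 3 matching b row(s), so 3 row(s) emitted.
- venue_id=2: no matching b row, dropped.
- venue_id=4: 3 matching b row(s), so 3 row(s) emitted.
- venue_id=NULL: no matching b row, dropped.
- venue_id=2: no matching b row, dropped.
Total: 9 rows.

9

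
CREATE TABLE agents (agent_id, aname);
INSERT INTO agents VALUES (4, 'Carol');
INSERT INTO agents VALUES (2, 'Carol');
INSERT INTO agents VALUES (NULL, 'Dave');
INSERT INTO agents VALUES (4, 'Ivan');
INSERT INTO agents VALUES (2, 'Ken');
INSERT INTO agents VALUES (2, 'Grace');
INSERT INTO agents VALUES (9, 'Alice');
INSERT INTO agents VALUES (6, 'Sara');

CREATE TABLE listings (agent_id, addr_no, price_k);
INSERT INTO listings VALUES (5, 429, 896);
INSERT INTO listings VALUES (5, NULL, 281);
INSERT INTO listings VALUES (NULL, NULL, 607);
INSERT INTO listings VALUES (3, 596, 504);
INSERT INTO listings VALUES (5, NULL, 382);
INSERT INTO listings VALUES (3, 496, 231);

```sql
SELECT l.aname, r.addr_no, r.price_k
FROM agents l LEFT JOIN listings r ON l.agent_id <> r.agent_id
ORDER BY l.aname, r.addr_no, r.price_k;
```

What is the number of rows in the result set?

LEFT JOIN keeps every row from `agents`; unmatched rows get NULL for `listings`'s columns.
Matching on l.agent_id <> r.agent_id. A NULL in a compared column never satisfies the condition.
Matched pairs: 35; unmatched l rows kept: 1.
Total: 35 matched + 1 padded = 36 rows.

36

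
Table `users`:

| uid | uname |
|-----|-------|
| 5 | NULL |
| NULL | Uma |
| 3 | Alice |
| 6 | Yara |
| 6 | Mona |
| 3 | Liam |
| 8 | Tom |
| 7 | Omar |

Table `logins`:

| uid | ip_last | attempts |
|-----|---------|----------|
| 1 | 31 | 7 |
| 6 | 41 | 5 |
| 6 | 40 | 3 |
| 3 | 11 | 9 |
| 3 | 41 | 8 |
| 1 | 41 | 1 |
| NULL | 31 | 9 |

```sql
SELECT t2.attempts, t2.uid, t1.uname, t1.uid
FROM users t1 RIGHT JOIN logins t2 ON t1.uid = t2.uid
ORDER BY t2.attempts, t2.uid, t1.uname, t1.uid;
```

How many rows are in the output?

11

RIGHT JOIN keeps every row from `logins`; unmatched rows get NULL for `users`'s columns.
Matching on t1.uid = t2.uid. A NULL in a compared column never satisfies the condition.
- uid=5: no matching t2 row.
- uid=NULL: no matching t2 row.
- uid=3: 2 matching t2 row(s), so 2 row(s) emitted.
- uid=6: 2 matching t2 row(s), so 2 row(s) emitted.
- uid=6: 2 matching t2 row(s), so 2 row(s) emitted.
- uid=3: 2 matching t2 row(s), so 2 row(s) emitted.
- uid=8: no matching t2 row.
- uid=7: no matching t2 row.
- 3 t2 row(s) had no t1 match → kept, t1 columns NULL.
Total: 8 matched + 3 padded = 11 rows.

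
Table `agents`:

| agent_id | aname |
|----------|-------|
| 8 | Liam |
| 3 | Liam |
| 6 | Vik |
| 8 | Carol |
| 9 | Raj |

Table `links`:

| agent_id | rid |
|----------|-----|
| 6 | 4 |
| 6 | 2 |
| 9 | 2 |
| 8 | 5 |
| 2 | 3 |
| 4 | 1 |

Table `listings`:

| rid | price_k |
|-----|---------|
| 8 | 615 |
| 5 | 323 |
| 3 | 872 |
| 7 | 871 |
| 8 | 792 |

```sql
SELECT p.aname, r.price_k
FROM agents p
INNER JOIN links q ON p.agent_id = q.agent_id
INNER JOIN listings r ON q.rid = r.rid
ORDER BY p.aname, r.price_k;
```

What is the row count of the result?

2

Joins associate left-to-right: agents INNER JOIN links on agent_id gives 5 intermediate row(s).
Then INNER JOIN `listings r` on rid: keep only rows whose q.rid appears in r.
Result: 2 row(s).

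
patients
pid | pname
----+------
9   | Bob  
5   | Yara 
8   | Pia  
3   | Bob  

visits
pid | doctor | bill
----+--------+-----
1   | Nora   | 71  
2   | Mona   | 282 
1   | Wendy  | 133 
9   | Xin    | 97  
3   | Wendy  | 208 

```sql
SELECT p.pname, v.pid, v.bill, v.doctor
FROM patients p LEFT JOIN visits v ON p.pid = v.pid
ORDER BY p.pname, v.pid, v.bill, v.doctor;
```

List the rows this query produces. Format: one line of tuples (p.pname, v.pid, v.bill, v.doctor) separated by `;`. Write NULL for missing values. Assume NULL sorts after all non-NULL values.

LEFT JOIN keeps every row from `patients`; unmatched rows get NULL for `visits`'s columns.
Matching on p.pid = v.pid.
- p (pid=9) pairs with 1 row(s) of v.
- p (pid=5) has no partner → padded with NULL.
- p (pid=8) has no partner → padded with NULL.
- p (pid=3) pairs with 1 row(s) of v.
After projecting and ordering:
p.pname | v.pid | v.bill | v.doctor
Bob | 3 | 208 | Wendy
Bob | 9 | 97 | Xin
Pia | NULL | NULL | NULL
Yara | NULL | NULL | NULL

(Bob, 3, 208, Wendy); (Bob, 9, 97, Xin); (Pia, NULL, NULL, NULL); (Yara, NULL, NULL, NULL)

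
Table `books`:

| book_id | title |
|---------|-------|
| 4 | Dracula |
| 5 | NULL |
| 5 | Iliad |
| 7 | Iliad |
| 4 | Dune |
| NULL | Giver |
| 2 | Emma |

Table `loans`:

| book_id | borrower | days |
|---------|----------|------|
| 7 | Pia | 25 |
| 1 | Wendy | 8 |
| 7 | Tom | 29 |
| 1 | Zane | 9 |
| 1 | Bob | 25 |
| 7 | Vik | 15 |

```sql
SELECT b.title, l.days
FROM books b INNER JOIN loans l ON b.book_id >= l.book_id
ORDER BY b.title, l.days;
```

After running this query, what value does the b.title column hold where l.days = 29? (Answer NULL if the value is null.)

Iliad

INNER JOIN keeps only pairs where the ON condition holds.
Matching on b.book_id >= l.book_id. A NULL in a compared column never satisfies the condition.
Matched pairs: 21.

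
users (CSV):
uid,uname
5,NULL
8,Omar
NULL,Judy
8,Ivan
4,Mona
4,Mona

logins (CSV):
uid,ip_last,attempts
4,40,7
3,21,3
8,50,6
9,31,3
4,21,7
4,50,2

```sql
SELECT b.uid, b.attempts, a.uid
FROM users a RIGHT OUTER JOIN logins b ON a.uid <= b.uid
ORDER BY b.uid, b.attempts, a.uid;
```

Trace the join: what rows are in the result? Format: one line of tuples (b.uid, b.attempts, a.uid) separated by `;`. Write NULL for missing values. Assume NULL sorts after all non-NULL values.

(3, 3, NULL); (4, 2, 4); (4, 2, 4); (4, 7, 4); (4, 7, 4); (4, 7, 4); (4, 7, 4); (8, 6, 4); (8, 6, 4); (8, 6, 5); (8, 6, 8); (8, 6, 8); (9, 3, 4); (9, 3, 4); (9, 3, 5); (9, 3, 8); (9, 3, 8)

RIGHT JOIN keeps every row from `logins`; unmatched rows get NULL for `users`'s columns.
Matching on a.uid <= b.uid. A NULL in a compared column never satisfies the condition.
- a row (uid=5): matches 2 b row(s) → 2 output row(s).
- a row (uid=8): matches 2 b row(s) → 2 output row(s).
- a row (uid=NULL): no match.
- a row (uid=8): matches 2 b row(s) → 2 output row(s).
- a row (uid=4): matches 5 b row(s) → 5 output row(s).
- a row (uid=4): matches 5 b row(s) → 5 output row(s).
- 1 row(s) from b found no a partner → padded with NULL.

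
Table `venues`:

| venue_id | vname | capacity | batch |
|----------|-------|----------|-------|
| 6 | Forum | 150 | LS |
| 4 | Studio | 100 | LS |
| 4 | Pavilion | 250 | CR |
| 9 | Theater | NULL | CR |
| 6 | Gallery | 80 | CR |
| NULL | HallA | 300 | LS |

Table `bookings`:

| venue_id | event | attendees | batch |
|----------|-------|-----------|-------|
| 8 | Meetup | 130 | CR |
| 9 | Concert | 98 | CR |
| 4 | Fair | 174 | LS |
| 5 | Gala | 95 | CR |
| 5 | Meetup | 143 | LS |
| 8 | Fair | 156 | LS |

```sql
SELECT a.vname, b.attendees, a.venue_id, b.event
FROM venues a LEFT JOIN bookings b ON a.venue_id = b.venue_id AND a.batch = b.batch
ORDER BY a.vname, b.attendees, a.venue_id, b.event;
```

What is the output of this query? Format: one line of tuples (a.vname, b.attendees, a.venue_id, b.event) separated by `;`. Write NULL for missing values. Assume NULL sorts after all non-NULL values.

LEFT JOIN keeps every row from `venues`; unmatched rows get NULL for `bookings`'s columns.
Matching on a.venue_id = b.venue_id AND a.batch = b.batch. A NULL in a compared column never satisfies the condition.
- venue_id=6, batch=LS: no b row matches, row kept with b columns NULL.
- venue_id=4, batch=LS: 1 matching b row(s), so 1 row(s) emitted.
- venue_id=4, batch=CR: no b row matches, row kept with b columns NULL.
- venue_id=9, batch=CR: 1 matching b row(s), so 1 row(s) emitted.
- venue_id=6, batch=CR: no b row matches, row kept with b columns NULL.
- venue_id=NULL, batch=LS: no b row matches, row kept with b columns NULL.
After projecting and ordering:
a.vname | b.attendees | a.venue_id | b.event
Forum | NULL | 6 | NULL
Gallery | NULL | 6 | NULL
HallA | NULL | NULL | NULL
Pavilion | NULL | 4 | NULL
Studio | 174 | 4 | Fair
Theater | 98 | 9 | Concert

(Forum, NULL, 6, NULL); (Gallery, NULL, 6, NULL); (HallA, NULL, NULL, NULL); (Pavilion, NULL, 4, NULL); (Studio, 174, 4, Fair); (Theater, 98, 9, Concert)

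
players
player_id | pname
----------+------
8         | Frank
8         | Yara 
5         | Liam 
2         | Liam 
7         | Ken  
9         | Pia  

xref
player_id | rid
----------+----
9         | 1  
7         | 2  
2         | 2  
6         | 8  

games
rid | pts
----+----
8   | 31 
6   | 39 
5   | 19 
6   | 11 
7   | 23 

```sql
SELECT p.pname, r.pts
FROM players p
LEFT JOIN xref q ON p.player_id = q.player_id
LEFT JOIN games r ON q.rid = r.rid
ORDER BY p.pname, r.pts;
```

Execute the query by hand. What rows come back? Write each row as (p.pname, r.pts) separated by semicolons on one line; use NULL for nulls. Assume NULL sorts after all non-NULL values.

(Frank, NULL); (Ken, NULL); (Liam, NULL); (Liam, NULL); (Pia, NULL); (Yara, NULL)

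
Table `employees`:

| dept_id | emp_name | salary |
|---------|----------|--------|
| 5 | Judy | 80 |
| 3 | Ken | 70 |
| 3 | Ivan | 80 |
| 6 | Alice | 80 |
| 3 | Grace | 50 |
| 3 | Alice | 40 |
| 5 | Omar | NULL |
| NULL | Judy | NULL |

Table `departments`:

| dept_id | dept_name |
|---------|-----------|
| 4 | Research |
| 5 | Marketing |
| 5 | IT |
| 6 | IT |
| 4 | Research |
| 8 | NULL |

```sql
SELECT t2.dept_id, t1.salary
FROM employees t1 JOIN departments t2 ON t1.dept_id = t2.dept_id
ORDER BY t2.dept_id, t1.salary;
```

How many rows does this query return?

5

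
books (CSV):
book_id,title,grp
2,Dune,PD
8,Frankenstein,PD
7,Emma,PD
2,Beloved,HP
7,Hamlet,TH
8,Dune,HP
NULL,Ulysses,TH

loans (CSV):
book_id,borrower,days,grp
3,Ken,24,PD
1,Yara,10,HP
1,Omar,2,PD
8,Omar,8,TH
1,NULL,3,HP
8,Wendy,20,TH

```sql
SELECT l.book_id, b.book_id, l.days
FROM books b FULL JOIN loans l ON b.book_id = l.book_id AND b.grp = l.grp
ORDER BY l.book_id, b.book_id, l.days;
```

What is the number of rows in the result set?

13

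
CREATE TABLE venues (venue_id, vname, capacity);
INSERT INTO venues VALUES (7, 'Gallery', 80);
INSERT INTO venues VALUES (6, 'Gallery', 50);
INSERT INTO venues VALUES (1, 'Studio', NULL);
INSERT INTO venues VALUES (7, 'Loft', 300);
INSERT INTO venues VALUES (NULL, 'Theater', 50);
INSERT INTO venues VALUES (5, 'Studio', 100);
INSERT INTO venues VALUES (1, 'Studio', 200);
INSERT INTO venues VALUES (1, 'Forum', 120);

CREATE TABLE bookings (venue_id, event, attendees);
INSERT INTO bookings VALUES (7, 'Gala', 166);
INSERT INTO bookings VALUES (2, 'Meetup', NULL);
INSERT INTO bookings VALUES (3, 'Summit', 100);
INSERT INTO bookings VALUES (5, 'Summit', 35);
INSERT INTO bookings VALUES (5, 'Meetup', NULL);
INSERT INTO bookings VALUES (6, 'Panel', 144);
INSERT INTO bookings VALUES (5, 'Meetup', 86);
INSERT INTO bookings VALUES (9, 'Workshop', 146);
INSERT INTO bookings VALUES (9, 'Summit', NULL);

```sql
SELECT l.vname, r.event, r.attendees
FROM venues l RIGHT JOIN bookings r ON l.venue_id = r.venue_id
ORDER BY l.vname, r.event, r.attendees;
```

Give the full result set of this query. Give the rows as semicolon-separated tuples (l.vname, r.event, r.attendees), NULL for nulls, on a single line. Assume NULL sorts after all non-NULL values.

(Gallery, Gala, 166); (Gallery, Panel, 144); (Loft, Gala, 166); (Studio, Meetup, 86); (Studio, Meetup, NULL); (Studio, Summit, 35); (NULL, Meetup, NULL); (NULL, Summit, 100); (NULL, Summit, NULL); (NULL, Workshop, 146)

RIGHT JOIN keeps every row from `bookings`; unmatched rows get NULL for `venues`'s columns.
Matching on l.venue_id = r.venue_id. A NULL in a compared column never satisfies the condition.
- l row (venue_id=7): matches 1 r row(s) → 1 output row(s).
- l row (venue_id=6): matches 1 r row(s) → 1 output row(s).
- l row (venue_id=1): no match.
- l row (venue_id=7): matches 1 r row(s) → 1 output row(s).
- l row (venue_id=NULL): no match.
- l row (venue_id=5): matches 3 r row(s) → 3 output row(s).
- l row (venue_id=1): no match.
- l row (venue_id=1): no match.
- 4 r row(s) had no l match → kept, l columns NULL.
After projecting and ordering:
l.vname | r.event | r.attendees
Gallery | Gala | 166
Gallery | Panel | 144
Loft | Gala | 166
Studio | Meetup | 86
Studio | Meetup | NULL
Studio | Summit | 35
NULL | Meetup | NULL
NULL | Summit | 100
NULL | Summit | NULL
NULL | Workshop | 146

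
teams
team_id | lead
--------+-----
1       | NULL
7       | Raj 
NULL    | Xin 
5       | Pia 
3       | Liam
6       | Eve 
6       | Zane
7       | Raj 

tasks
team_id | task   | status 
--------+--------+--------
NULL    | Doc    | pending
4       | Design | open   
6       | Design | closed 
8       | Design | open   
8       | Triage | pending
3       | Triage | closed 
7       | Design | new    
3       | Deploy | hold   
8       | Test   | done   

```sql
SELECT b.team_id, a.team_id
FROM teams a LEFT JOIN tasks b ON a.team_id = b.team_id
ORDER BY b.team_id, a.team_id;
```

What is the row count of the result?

LEFT JOIN keeps every row from `teams`; unmatched rows get NULL for `tasks`'s columns.
Matching on a.team_id = b.team_id. A NULL in a compared column never satisfies the condition.
- a[0] team_id=1 → no match; kept with NULLs on the b side.
- a[1] team_id=7 → 1 match(es) in b → 1 row(s).
- a[2] team_id=NULL → no match; kept with NULLs on the b side.
- a[3] team_id=5 → no match; kept with NULLs on the b side.
- a[4] team_id=3 → 2 match(es) in b → 2 row(s).
- a[5] team_id=6 → 1 match(es) in b → 1 row(s).
- a[6] team_id=6 → 1 match(es) in b → 1 row(s).
- a[7] team_id=7 → 1 match(es) in b → 1 row(s).
Total: 6 matched + 3 padded = 9 rows.

9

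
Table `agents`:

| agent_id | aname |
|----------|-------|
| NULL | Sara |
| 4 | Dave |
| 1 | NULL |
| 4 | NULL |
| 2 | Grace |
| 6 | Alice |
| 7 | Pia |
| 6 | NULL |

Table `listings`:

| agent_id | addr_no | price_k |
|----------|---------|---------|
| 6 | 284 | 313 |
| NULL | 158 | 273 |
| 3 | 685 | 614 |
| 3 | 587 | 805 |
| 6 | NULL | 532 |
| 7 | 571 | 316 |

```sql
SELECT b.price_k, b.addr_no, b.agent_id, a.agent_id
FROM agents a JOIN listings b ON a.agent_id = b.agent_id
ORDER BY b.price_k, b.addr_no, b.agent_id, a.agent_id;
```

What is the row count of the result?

5

INNER JOIN keeps only pairs where the ON condition holds.
Matching on a.agent_id = b.agent_id. A NULL in a compared column never satisfies the condition.
Matched pairs: 5.
Total: 5 rows.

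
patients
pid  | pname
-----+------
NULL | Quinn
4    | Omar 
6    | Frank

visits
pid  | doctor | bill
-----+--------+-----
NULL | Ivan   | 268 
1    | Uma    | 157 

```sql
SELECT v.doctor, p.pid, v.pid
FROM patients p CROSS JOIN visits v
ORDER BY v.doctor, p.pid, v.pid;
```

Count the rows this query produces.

CROSS JOIN pairs every row of `patients` with every row of `visits`: 3 × 2 = 6 rows.

6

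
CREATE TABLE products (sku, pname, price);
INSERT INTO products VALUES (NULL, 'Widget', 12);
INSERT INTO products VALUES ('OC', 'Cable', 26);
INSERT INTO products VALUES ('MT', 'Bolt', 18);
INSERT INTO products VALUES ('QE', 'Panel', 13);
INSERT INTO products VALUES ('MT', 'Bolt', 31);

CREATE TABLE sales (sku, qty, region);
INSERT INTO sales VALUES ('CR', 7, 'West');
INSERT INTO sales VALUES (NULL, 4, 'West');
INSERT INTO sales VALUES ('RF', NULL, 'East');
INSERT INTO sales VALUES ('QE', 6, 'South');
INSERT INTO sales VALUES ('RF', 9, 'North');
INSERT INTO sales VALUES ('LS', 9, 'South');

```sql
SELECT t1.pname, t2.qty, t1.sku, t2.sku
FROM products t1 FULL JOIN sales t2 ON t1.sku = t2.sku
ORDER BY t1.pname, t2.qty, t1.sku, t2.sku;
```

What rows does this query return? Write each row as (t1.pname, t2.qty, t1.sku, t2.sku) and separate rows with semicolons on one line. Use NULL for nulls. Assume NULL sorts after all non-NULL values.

FULL OUTER JOIN keeps every row from both sides; unmatched rows get NULL for the other side's columns.
Matching on t1.sku = t2.sku. A NULL in a compared column never satisfies the condition.
- t1 (sku=NULL) has no partner → padded with NULL.
- t1 (sku=OC) has no partner → padded with NULL.
- t1 (sku=MT) has no partner → padded with NULL.
- t1 (sku=QE) pairs with 1 row(s) of t2.
- t1 (sku=MT) has no partner → padded with NULL.
- 5 row(s) from t2 found no t1 partner → padded with NULL.
After projecting and ordering:
t1.pname | t2.qty | t1.sku | t2.sku
Bolt | NULL | MT | NULL
Bolt | NULL | MT | NULL
Cable | NULL | OC | NULL
Panel | 6 | QE | QE
Widget | NULL | NULL | NULL
NULL | 4 | NULL | NULL
NULL | 7 | NULL | CR
NULL | 9 | NULL | LS
NULL | 9 | NULL | RF
NULL | NULL | NULL | RF

(Bolt, NULL, MT, NULL); (Bolt, NULL, MT, NULL); (Cable, NULL, OC, NULL); (Panel, 6, QE, QE); (Widget, NULL, NULL, NULL); (NULL, 4, NULL, NULL); (NULL, 7, NULL, CR); (NULL, 9, NULL, LS); (NULL, 9, NULL, RF); (NULL, NULL, NULL, RF)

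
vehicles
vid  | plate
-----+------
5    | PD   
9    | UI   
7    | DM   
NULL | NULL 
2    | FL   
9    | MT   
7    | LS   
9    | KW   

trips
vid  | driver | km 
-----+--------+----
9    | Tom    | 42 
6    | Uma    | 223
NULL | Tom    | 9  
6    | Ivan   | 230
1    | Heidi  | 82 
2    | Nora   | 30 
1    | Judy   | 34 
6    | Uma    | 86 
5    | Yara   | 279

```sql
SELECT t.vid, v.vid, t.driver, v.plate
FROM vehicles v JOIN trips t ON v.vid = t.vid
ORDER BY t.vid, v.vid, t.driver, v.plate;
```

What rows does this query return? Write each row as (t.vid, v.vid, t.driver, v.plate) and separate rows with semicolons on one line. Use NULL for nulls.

(2, 2, Nora, FL); (5, 5, Yara, PD); (9, 9, Tom, KW); (9, 9, Tom, MT); (9, 9, Tom, UI)

INNER JOIN keeps only pairs where the ON condition holds.
Matching on v.vid = t.vid. A NULL in a compared column never satisfies the condition.
Matched pairs: 5.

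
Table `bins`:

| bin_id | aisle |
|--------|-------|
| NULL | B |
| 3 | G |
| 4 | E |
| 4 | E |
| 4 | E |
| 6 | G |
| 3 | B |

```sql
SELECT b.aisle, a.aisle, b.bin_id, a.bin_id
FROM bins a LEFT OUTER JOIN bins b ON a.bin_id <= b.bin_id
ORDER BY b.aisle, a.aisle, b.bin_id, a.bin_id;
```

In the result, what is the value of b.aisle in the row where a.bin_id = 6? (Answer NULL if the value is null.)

LEFT JOIN keeps every row from `bins a`; unmatched rows get NULL for `bins b`'s columns.
Matching on a.bin_id <= b.bin_id. A NULL in a compared column never satisfies the condition.
Matched pairs: 25; unmatched a rows kept: 1.

G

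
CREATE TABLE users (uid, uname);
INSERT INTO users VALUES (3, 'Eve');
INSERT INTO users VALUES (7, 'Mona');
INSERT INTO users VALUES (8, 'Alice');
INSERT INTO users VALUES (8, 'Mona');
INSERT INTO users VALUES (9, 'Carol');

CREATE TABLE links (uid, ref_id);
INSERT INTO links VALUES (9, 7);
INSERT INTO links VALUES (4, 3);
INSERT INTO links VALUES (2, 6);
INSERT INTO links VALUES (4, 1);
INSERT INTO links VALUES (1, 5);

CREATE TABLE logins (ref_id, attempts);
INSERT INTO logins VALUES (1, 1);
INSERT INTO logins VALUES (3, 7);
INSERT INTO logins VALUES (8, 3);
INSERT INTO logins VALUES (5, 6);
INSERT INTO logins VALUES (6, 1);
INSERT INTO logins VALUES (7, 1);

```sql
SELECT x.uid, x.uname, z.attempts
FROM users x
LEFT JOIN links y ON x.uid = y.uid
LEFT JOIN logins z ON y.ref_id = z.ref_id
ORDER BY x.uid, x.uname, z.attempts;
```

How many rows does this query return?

Step 1 — x LEFT JOIN y on uid → 5 row(s).
Then LEFT JOIN `logins z` on ref_id: each of those 5 rows is kept; rows whose y.ref_id has no match in z get NULL for z's columns.
Result: 5 row(s).

5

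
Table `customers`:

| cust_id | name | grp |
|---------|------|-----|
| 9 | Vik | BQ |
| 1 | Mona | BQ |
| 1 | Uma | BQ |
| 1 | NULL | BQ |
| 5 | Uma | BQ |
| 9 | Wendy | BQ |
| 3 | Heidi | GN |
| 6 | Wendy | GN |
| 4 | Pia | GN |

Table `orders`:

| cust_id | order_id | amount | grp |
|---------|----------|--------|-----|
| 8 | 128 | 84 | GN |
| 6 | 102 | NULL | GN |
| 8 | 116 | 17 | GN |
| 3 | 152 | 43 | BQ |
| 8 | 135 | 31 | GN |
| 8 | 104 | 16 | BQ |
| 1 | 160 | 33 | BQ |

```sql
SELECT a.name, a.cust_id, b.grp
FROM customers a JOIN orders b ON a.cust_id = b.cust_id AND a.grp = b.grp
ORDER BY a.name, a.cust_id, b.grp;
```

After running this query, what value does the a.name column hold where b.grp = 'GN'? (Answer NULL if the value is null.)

INNER JOIN keeps only pairs where the ON condition holds.
Matching on a.cust_id = b.cust_id AND a.grp = b.grp.
- cust_id=9, grp=BQ: no matching b row, dropped.
- cust_id=1, grp=BQ: 1 matching b row(s), so 1 row(s) emitted.
- cust_id=1, grp=BQ: 1 matching b row(s), so 1 row(s) emitted.
- cust_id=1, grp=BQ: 1 matching b row(s), so 1 row(s) emitted.
- cust_id=5, grp=BQ: no matching b row, dropped.
- cust_id=9, grp=BQ: no matching b row, dropped.
- cust_id=3, grp=GN: no matching b row, dropped.
- cust_id=6, grp=GN: 1 matching b row(s), so 1 row(s) emitted.
- cust_id=4, grp=GN: no matching b row, dropped.

Wendy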